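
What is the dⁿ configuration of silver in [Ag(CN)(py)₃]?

d¹⁰

Ligand charges: each cyanide is −1; pyridine is neutral. With an overall charge of 0 the silver centre must be in the +1 oxidation state.
Ag sits in group 11, so the d-electron count is 11 − 1 = 10.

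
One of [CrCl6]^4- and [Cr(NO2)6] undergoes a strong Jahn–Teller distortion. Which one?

[CrCl6]^4-: Ligand charges: each chloride is −1. With an overall charge of −4 the chromium centre must be in the +2 oxidation state. Group 6 minus oxidation state 2 gives a d⁴ configuration. Chloride is a weak-field ligand for a first-row metal, so the complex is high-spin. The t₂g³e_g¹ (high-spin) configuration has an unevenly filled e_g set; the Jahn–Teller theorem predicts a tetragonal distortion (typically axial elongation) to lift the degeneracy.
[Cr(NO2)6]: Ligand charges: each nitro (N-bound nitrite) is −1. With an overall charge of 0 the chromium centre must be in the +6 oxidation state. Cr sits in group 6, so the d-electron count is 6 − 6 = 0. The d⁰ configuration leaves the e_g set evenly filled (or empty) — no strong Jahn–Teller driving force.

[CrCl6]^4-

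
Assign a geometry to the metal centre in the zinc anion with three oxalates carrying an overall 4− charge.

octahedral

Ligand charges: each oxalate is −2. With an overall charge of −4 the zinc centre must be in the +2 oxidation state.
Zn sits in group 12, so the d-electron count is 12 − 2 = 10.
Counting donor atoms: 3×oxalate (bidentate) → 6 donors. Coordination number = 6.
Six donors around a single metal centre give an octahedral coordination sphere.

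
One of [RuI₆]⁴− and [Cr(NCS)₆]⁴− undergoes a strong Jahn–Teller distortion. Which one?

[RuI₆]⁴−: Each iodide is −1; balancing the −4 overall charge requires Ru(II). Ru sits in group 8, so the d-electron count is 8 − 2 = 6. A 4d ion has a large Δₒ and is invariably low-spin. The d⁶ configuration leaves the e_g set evenly filled (or empty) — no strong Jahn–Teller driving force.
[Cr(NCS)₆]⁴−: Summing ligand charges against the −4 overall charge gives an oxidation state of +2 for chromium. Cr sits in group 6, so the d-electron count is 6 − 2 = 4. Isothiocyanate is a weak-field ligand for a first-row metal, so the complex is high-spin. The t₂g³e_g¹ (high-spin) configuration has an unevenly filled e_g set; the Jahn–Teller theorem predicts a tetragonal distortion (typically axial elongation) to lift the degeneracy.

[Cr(NCS)₆]⁴−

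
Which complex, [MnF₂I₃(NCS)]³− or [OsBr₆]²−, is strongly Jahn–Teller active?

[MnF₂I₃(NCS)]³−: Each fluoride is −1; each iodide is −1; each isothiocyanate is −1; balancing the −3 overall charge requires Mn(III). Group 7 minus oxidation state 3 gives a d⁴ configuration. Fluoride, iodide, and isothiocyanate are weak-field ligands for a first-row metal, so the complex is high-spin. The t₂g³e_g¹ (high-spin) configuration has an unevenly filled e_g set; the Jahn–Teller theorem predicts a tetragonal distortion (typically axial elongation) to lift the degeneracy.
[OsBr₆]²−: Ligand charges: each bromide is −1. With an overall charge of −2 the osmium centre must be in the +4 oxidation state. Osmium is a group-8 element; Os(IV) is therefore d⁴. A 5d ion has a large Δₒ and is invariably low-spin. The d⁴ configuration leaves the e_g set evenly filled (or empty) — no strong Jahn–Teller driving force.

[MnF₂I₃(NCS)]³−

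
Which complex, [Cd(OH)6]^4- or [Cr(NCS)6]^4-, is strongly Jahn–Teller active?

[Cr(NCS)6]^4-

[Cd(OH)6]^4-: Each hydroxide is −1; balancing the −4 overall charge requires Cd(II). Group 12 minus oxidation state 2 gives a d¹⁰ configuration. The d¹⁰ configuration leaves the e_g set evenly filled (or empty) — no strong Jahn–Teller driving force.
[Cr(NCS)6]^4-: Each isothiocyanate is −1; balancing the −4 overall charge requires Cr(II). Chromium is a group-6 element; Cr(II) is therefore d⁴. Isothiocyanate is a weak-field ligand for a first-row metal, so the complex is high-spin. The t₂g³e_g¹ (high-spin) configuration has an unevenly filled e_g set; the Jahn–Teller theorem predicts a tetragonal distortion (typically axial elongation) to lift the degeneracy.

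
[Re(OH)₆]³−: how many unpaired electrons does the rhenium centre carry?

2 unpaired electrons

Ligand charges: each hydroxide is −1. With an overall charge of −3 the rhenium centre must be in the +3 oxidation state.
Rhenium is a group-7 element; Re(III) is therefore d⁴.
The spin state decides the count: a 5d ion has a large Δₒ and is invariably low-spin.
An octahedral low-spin d⁴ ion is t₂g⁴e_g⁰, giving 2 unpaired electrons.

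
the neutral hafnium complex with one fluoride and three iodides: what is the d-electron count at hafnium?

Each fluoride is −1; each iodide is −1; balancing the 0 overall charge requires Hf(IV).
Hf sits in group 4, so the d-electron count is 4 − 4 = 0.

d0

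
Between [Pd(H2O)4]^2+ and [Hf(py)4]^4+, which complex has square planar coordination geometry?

For [Pd(H2O)4]^2+: Water is neutral; balancing the +2 overall charge requires Pd(II). Pd sits in group 10, so the d-electron count is 10 − 2 = 8. A 4d d⁸ ion has a large crystal-field splitting; square planar leaves the high-energy d_{x²−y²} orbital empty and maximises CFSE. → square planar.
For [Hf(py)4]^4+: Ligand charges: pyridine is neutral. With an overall charge of +4 the hafnium centre must be in the +4 oxidation state. Hafnium is a group-4 element; Hf(IV) is therefore d⁰. A d⁰ ion has no crystal-field stabilisation preference between square planar and tetrahedral, so four ligands adopt the sterically favoured tetrahedral geometry. → tetrahedral.

[Pd(H2O)4]^2+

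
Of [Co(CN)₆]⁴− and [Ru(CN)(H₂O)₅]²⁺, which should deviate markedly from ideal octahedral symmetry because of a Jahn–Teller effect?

[Co(CN)₆]⁴−: Each cyanide is −1; balancing the −4 overall charge requires Co(II). Cobalt is a group-9 element; Co(II) is therefore d⁷. Cyanide is a strong-field ligand (high in the spectrochemical series) for a first-row metal, so the complex is low-spin. The t₂g⁶e_g¹ (low-spin) configuration has an unevenly filled e_g set; the Jahn–Teller theorem predicts a tetragonal distortion (typically axial elongation) to lift the degeneracy.
[Ru(CN)(H₂O)₅]²⁺: Summing ligand charges against the +2 overall charge gives an oxidation state of +3 for ruthenium. Ru sits in group 8, so the d-electron count is 8 − 3 = 5. A 4d ion has a large Δₒ and is invariably low-spin. The d⁵ configuration leaves the e_g set evenly filled (or empty) — no strong Jahn–Teller driving force.

[Co(CN)₆]⁴−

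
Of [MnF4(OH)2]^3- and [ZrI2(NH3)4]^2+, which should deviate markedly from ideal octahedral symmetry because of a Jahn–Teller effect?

[MnF4(OH)2]^3-: Each fluoride is −1; each hydroxide is −1; balancing the −3 overall charge requires Mn(III). Group 7 minus oxidation state 3 gives a d⁴ configuration. Fluoride and hydroxide are weak-field ligands for a first-row metal, so the complex is high-spin. The t₂g³e_g¹ (high-spin) configuration has an unevenly filled e_g set; the Jahn–Teller theorem predicts a tetragonal distortion (typically axial elongation) to lift the degeneracy.
[ZrI2(NH3)4]^2+: Ligand charges: each iodide is −1; ammonia is neutral. With an overall charge of +2 the zirconium centre must be in the +4 oxidation state. Group 4 minus oxidation state 4 gives a d⁰ configuration. The d⁰ configuration leaves the e_g set evenly filled (or empty) — no strong Jahn–Teller driving force.

[MnF4(OH)2]^3-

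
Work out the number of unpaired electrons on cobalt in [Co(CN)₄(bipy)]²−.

Summing ligand charges against the −2 overall charge gives an oxidation state of +2 for cobalt.
Co sits in group 9, so the d-electron count is 9 − 2 = 7.
Counting donor atoms: 4×cyanide (monodentate) → 4 donors; 1×2,2′-bipyridine (bidentate) → 2 donors. Coordination number = 6.
The spin state decides the count: Cyanide is a strong-field ligand (high in the spectrochemical series) for a first-row metal, so the complex is low-spin.
An octahedral low-spin d⁷ ion is t₂g⁶e_g¹, giving 1 unpaired electron.

1 unpaired electron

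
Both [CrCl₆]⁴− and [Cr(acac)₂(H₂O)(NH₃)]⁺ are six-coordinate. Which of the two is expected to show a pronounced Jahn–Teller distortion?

[CrCl₆]⁴−

[CrCl₆]⁴−: Ligand charges: each chloride is −1. With an overall charge of −4 the chromium centre must be in the +2 oxidation state. Group 6 minus oxidation state 2 gives a d⁴ configuration. Chloride is a weak-field ligand for a first-row metal, so the complex is high-spin. The t₂g³e_g¹ (high-spin) configuration has an unevenly filled e_g set; the Jahn–Teller theorem predicts a tetragonal distortion (typically axial elongation) to lift the degeneracy.
[Cr(acac)₂(H₂O)(NH₃)]⁺: Summing ligand charges against the +1 overall charge gives an oxidation state of +3 for chromium. Cr sits in group 6, so the d-electron count is 6 − 3 = 3. The d³ configuration leaves the e_g set evenly filled (or empty) — no strong Jahn–Teller driving force.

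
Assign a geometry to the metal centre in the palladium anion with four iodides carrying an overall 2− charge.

Summing ligand charges against the −2 overall charge gives an oxidation state of +2 for palladium.
Palladium is a group-10 element; Pd(II) is therefore d⁸.
Coordination number: 4.
A 4d d⁸ ion has a large crystal-field splitting; square planar leaves the high-energy d_{x²−y²} orbital empty and maximises CFSE.

square planar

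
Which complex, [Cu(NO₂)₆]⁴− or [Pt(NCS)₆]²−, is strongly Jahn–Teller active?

[Cu(NO₂)₆]⁴−: Summing ligand charges against the −4 overall charge gives an oxidation state of +2 for copper. Group 11 minus oxidation state 2 gives a d⁹ configuration. The t₂g⁶e_g³ configuration has an unevenly filled e_g set; the Jahn–Teller theorem predicts a tetragonal distortion (typically axial elongation) to lift the degeneracy.
[Pt(NCS)₆]²−: Ligand charges: each isothiocyanate is −1. With an overall charge of −2 the platinum centre must be in the +4 oxidation state. Platinum is a group-10 element; Pt(IV) is therefore d⁶. A 5d ion has a large Δₒ and is invariably low-spin. The d⁶ configuration leaves the e_g set evenly filled (or empty) — no strong Jahn–Teller driving force.

[Cu(NO₂)₆]⁴−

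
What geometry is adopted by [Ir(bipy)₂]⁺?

Summing ligand charges against the +1 overall charge gives an oxidation state of +1 for iridium.
Ir sits in group 9, so the d-electron count is 9 − 1 = 8.
Counting donor atoms: 2×2,2′-bipyridine (bidentate) → 4 donors. Coordination number = 4.
A 5d d⁸ ion has a large crystal-field splitting; square planar leaves the high-energy d_{x²−y²} orbital empty and maximises CFSE.

square planar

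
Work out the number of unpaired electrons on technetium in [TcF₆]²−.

Ligand charges: each fluoride is −1. With an overall charge of −2 the technetium centre must be in the +4 oxidation state.
Technetium is a group-7 element; Tc(IV) is therefore d³.
In an octahedral field the d³ configuration is t₂g³e_g⁰ (only one arrangement possible), giving 3 unpaired electrons.

3 unpaired electrons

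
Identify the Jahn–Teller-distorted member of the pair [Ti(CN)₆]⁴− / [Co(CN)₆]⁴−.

[Co(CN)₆]⁴−

[Ti(CN)₆]⁴−: Ligand charges: each cyanide is −1. With an overall charge of −4 the titanium centre must be in the +2 oxidation state. Titanium is a group-4 element; Ti(II) is therefore d². The d² configuration leaves the e_g set evenly filled (or empty) — no strong Jahn–Teller driving force.
[Co(CN)₆]⁴−: Ligand charges: each cyanide is −1. With an overall charge of −4 the cobalt centre must be in the +2 oxidation state. Group 9 minus oxidation state 2 gives a d⁷ configuration. Cyanide is a strong-field ligand (high in the spectrochemical series) for a first-row metal, so the complex is low-spin. The t₂g⁶e_g¹ (low-spin) configuration has an unevenly filled e_g set; the Jahn–Teller theorem predicts a tetragonal distortion (typically axial elongation) to lift the degeneracy.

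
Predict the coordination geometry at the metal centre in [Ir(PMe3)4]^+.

square planar

Ligand charges: trimethylphosphine is neutral. With an overall charge of +1 the iridium centre must be in the +1 oxidation state.
Iridium is a group-9 element; Ir(I) is therefore d⁸.
Coordination number: 4.
A 5d d⁸ ion has a large crystal-field splitting; square planar leaves the high-energy d_{x²−y²} orbital empty and maximises CFSE.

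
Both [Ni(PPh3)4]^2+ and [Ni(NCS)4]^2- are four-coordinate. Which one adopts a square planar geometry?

For [Ni(PPh3)4]^2+: Triphenylphosphine is neutral; balancing the +2 overall charge requires Ni(II). Group 10 minus oxidation state 2 gives a d⁸ configuration. Triphenylphosphine is a strong-field ligand (high in the spectrochemical series). A 3d d⁸ ion with strong-field ligands gains enough CFSE to favour square planar over tetrahedral. → square planar.
For [Ni(NCS)4]^2-: Summing ligand charges against the −2 overall charge gives an oxidation state of +2 for nickel. Nickel is a group-10 element; Ni(II) is therefore d⁸. Isothiocyanate is a weak-field ligand. With weak-field ligands the CFSE gain from square planar is small, so a 3d d⁸ ion takes the sterically preferred tetrahedral geometry. → tetrahedral.

[Ni(PPh3)4]^2+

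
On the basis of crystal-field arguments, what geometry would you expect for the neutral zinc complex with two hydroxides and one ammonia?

Summing ligand charges against the 0 overall charge gives an oxidation state of +2 for zinc.
Zinc is a group-12 element; Zn(II) is therefore d¹⁰.
Coordination number: 3.
Three ligands around a d¹⁰ centre minimise repulsion in a trigonal-planar arrangement.

trigonal planar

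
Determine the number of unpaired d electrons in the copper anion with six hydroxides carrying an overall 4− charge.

1

Each hydroxide is −1; balancing the −4 overall charge requires Cu(II).
Cu sits in group 11, so the d-electron count is 11 − 2 = 9.
In an octahedral field the d⁹ configuration is t₂g⁶e_g³ (only one arrangement possible), giving 1 unpaired electron.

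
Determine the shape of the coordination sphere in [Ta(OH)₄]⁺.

tetrahedral

Summing ligand charges against the +1 overall charge gives an oxidation state of +5 for tantalum.
Tantalum is a group-5 element; Ta(V) is therefore d⁰.
With 4 monodentate ligands the coordination number is 4.
A d⁰ ion has no crystal-field stabilisation preference between square planar and tetrahedral, so four ligands adopt the sterically favoured tetrahedral geometry.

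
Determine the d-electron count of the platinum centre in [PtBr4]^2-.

Summing ligand charges against the −2 overall charge gives an oxidation state of +2 for platinum.
Group 10 minus oxidation state 2 gives a d⁸ configuration.

d⁸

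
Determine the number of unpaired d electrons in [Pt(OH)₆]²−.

Each hydroxide is −1; balancing the −2 overall charge requires Pt(IV).
Pt sits in group 10, so the d-electron count is 10 − 4 = 6.
The spin state decides the count: a 5d ion has a large Δₒ and is invariably low-spin.
An octahedral low-spin d⁶ ion is t₂g⁶e_g⁰, giving 0 unpaired electrons.

0 unpaired electrons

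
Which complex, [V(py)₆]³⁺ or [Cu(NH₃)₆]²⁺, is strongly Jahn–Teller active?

[Cu(NH₃)₆]²⁺

[V(py)₆]³⁺: Ligand charges: pyridine is neutral. With an overall charge of +3 the vanadium centre must be in the +3 oxidation state. Vanadium is a group-5 element; V(III) is therefore d². The d² configuration leaves the e_g set evenly filled (or empty) — no strong Jahn–Teller driving force.
[Cu(NH₃)₆]²⁺: Summing ligand charges against the +2 overall charge gives an oxidation state of +2 for copper. Copper is a group-11 element; Cu(II) is therefore d⁹. The t₂g⁶e_g³ configuration has an unevenly filled e_g set; the Jahn–Teller theorem predicts a tetragonal distortion (typically axial elongation) to lift the degeneracy.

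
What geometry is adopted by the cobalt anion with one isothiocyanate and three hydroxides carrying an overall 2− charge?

Each isothiocyanate is −1; each hydroxide is −1; balancing the −2 overall charge requires Co(II).
Group 9 minus oxidation state 2 gives a d⁷ configuration.
Coordination number: 4.
Hydroxide and isothiocyanate are weak-field ligands.
For a high-spin 3d d⁷ ion with weak-field ligands the small Δₜ gives little square-planar CFSE advantage, so four ligands adopt the sterically favoured tetrahedral geometry.

tetrahedral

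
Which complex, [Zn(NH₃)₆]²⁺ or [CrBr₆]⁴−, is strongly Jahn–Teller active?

[Zn(NH₃)₆]²⁺: Summing ligand charges against the +2 overall charge gives an oxidation state of +2 for zinc. Zinc is a group-12 element; Zn(II) is therefore d¹⁰. The d¹⁰ configuration leaves the e_g set evenly filled (or empty) — no strong Jahn–Teller driving force.
[CrBr₆]⁴−: Summing ligand charges against the −4 overall charge gives an oxidation state of +2 for chromium. Chromium is a group-6 element; Cr(II) is therefore d⁴. Bromide is a weak-field ligand for a first-row metal, so the complex is high-spin. The t₂g³e_g¹ (high-spin) configuration has an unevenly filled e_g set; the Jahn–Teller theorem predicts a tetragonal distortion (typically axial elongation) to lift the degeneracy.

[CrBr₆]⁴−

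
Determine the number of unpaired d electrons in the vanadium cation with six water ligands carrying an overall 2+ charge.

Water is neutral; balancing the +2 overall charge requires V(II).
Vanadium is a group-5 element; V(II) is therefore d³.
In an octahedral field the d³ configuration is t₂g³e_g⁰ (only one arrangement possible), giving 3 unpaired electrons.

3 unpaired electrons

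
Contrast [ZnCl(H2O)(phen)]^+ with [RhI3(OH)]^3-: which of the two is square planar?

[RhI3(OH)]^3-

For [ZnCl(H2O)(phen)]^+: Ligand charges: each chloride is −1; water is neutral; 1,10-phenanthroline is neutral. With an overall charge of +1 the zinc centre must be in the +2 oxidation state. Zn sits in group 12, so the d-electron count is 12 − 2 = 10. A d¹⁰ ion has no crystal-field stabilisation preference between square planar and tetrahedral, so four ligands adopt the sterically favoured tetrahedral geometry. → tetrahedral.
For [RhI3(OH)]^3-: Each iodide is −1; each hydroxide is −1; balancing the −3 overall charge requires Rh(I). Rh sits in group 9, so the d-electron count is 9 − 1 = 8. A 4d d⁸ ion has a large crystal-field splitting; square planar leaves the high-energy d_{x²−y²} orbital empty and maximises CFSE. → square planar.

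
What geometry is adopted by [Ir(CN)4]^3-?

square planar

Each cyanide is −1; balancing the −3 overall charge requires Ir(I).
Group 9 minus oxidation state 1 gives a d⁸ configuration.
Coordination number: 4.
A 5d d⁸ ion has a large crystal-field splitting; square planar leaves the high-energy d_{x²−y²} orbital empty and maximises CFSE.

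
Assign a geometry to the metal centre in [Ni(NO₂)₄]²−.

square planar

Summing ligand charges against the −2 overall charge gives an oxidation state of +2 for nickel.
Group 10 minus oxidation state 2 gives a d⁸ configuration.
With 4 monodentate ligands the coordination number is 4.
Nitro (N-bound nitrite) is a strong-field ligand (high in the spectrochemical series).
A 3d d⁸ ion with strong-field ligands gains enough CFSE to favour square planar over tetrahedral.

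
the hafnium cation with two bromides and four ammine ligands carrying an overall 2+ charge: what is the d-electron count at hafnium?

d⁰

Summing ligand charges against the +2 overall charge gives an oxidation state of +4 for hafnium.
Group 4 minus oxidation state 4 gives a d⁰ configuration.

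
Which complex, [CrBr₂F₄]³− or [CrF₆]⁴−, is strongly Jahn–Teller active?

[CrBr₂F₄]³−: Ligand charges: each bromide is −1; each fluoride is −1. With an overall charge of −3 the chromium centre must be in the +3 oxidation state. Group 6 minus oxidation state 3 gives a d³ configuration. The d³ configuration leaves the e_g set evenly filled (or empty) — no strong Jahn–Teller driving force.
[CrF₆]⁴−: Each fluoride is −1; balancing the −4 overall charge requires Cr(II). Chromium is a group-6 element; Cr(II) is therefore d⁴. Fluoride is a weak-field ligand for a first-row metal, so the complex is high-spin. The t₂g³e_g¹ (high-spin) configuration has an unevenly filled e_g set; the Jahn–Teller theorem predicts a tetragonal distortion (typically axial elongation) to lift the degeneracy.

[CrF₆]⁴−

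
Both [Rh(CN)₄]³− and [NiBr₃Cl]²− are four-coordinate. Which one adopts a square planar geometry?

For [Rh(CN)₄]³−: Each cyanide is −1; balancing the −3 overall charge requires Rh(I). Group 9 minus oxidation state 1 gives a d⁸ configuration. A 4d d⁸ ion has a large crystal-field splitting; square planar leaves the high-energy d_{x²−y²} orbital empty and maximises CFSE. → square planar.
For [NiBr₃Cl]²−: Ligand charges: each bromide is −1; each chloride is −1. With an overall charge of −2 the nickel centre must be in the +2 oxidation state. Ni sits in group 10, so the d-electron count is 10 − 2 = 8. Bromide and chloride are weak-field ligands. With weak-field ligands the CFSE gain from square planar is small, so a 3d d⁸ ion takes the sterically preferred tetrahedral geometry. → tetrahedral.

[Rh(CN)₄]³−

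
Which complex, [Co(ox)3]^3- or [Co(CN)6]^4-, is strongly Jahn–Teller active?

[Co(ox)3]^3-: Ligand charges: each oxalate is −2. With an overall charge of −3 the cobalt centre must be in the +3 oxidation state. Co sits in group 9, so the d-electron count is 9 − 3 = 6. Co(III) has an exceptionally large octahedral splitting and is low-spin with essentially every ligand except fluoride. The d⁶ configuration leaves the e_g set evenly filled (or empty) — no strong Jahn–Teller driving force.
[Co(CN)6]^4-: Ligand charges: each cyanide is −1. With an overall charge of −4 the cobalt centre must be in the +2 oxidation state. Cobalt is a group-9 element; Co(II) is therefore d⁷. Cyanide is a strong-field ligand (high in the spectrochemical series) for a first-row metal, so the complex is low-spin. The t₂g⁶e_g¹ (low-spin) configuration has an unevenly filled e_g set; the Jahn–Teller theorem predicts a tetragonal distortion (typically axial elongation) to lift the degeneracy.

[Co(CN)6]^4-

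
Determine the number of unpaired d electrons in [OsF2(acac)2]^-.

1

Each fluoride is −1; each acetylacetonate is −1; balancing the −1 overall charge requires Os(III).
Osmium is a group-8 element; Os(III) is therefore d⁵.
Counting donor atoms: 2×fluoride (monodentate) → 2 donors; 2×acetylacetonate (bidentate) → 4 donors. Coordination number = 6.
The spin state decides the count: a 5d ion has a large Δₒ and is invariably low-spin.
An octahedral low-spin d⁵ ion is t₂g⁵e_g⁰, giving 1 unpaired electron.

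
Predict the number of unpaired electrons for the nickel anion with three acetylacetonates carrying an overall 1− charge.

2 unpaired electrons

Each acetylacetonate is −1; balancing the −1 overall charge requires Ni(II).
Group 10 minus oxidation state 2 gives a d⁸ configuration.
Counting donor atoms: 3×acetylacetonate (bidentate) → 6 donors. Coordination number = 6.
In an octahedral field the d⁸ configuration is t₂g⁶e_g² (only one arrangement possible), giving 2 unpaired electrons.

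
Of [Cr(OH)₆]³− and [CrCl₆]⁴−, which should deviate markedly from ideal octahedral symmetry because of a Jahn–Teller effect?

[Cr(OH)₆]³−: Ligand charges: each hydroxide is −1. With an overall charge of −3 the chromium centre must be in the +3 oxidation state. Group 6 minus oxidation state 3 gives a d³ configuration. The d³ configuration leaves the e_g set evenly filled (or empty) — no strong Jahn–Teller driving force.
[CrCl₆]⁴−: Summing ligand charges against the −4 overall charge gives an oxidation state of +2 for chromium. Chromium is a group-6 element; Cr(II) is therefore d⁴. Chloride is a weak-field ligand for a first-row metal, so the complex is high-spin. The t₂g³e_g¹ (high-spin) configuration has an unevenly filled e_g set; the Jahn–Teller theorem predicts a tetragonal distortion (typically axial elongation) to lift the degeneracy.

[CrCl₆]⁴−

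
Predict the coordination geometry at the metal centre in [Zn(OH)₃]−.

trigonal planar

Ligand charges: each hydroxide is −1. With an overall charge of −1 the zinc centre must be in the +2 oxidation state.
Group 12 minus oxidation state 2 gives a d¹⁰ configuration.
With 3 monodentate ligands the coordination number is 3.
Three ligands around a d¹⁰ centre minimise repulsion in a trigonal-planar arrangement.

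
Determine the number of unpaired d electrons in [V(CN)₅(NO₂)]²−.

1 unpaired electron

Summing ligand charges against the −2 overall charge gives an oxidation state of +4 for vanadium.
Group 5 minus oxidation state 4 gives a d¹ configuration.
In an octahedral field the d¹ configuration is t₂g¹e_g⁰ (only one arrangement possible), giving 1 unpaired electron.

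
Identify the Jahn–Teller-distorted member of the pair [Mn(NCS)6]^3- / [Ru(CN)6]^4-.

[Mn(NCS)6]^3-

[Mn(NCS)6]^3-: Ligand charges: each isothiocyanate is −1. With an overall charge of −3 the manganese centre must be in the +3 oxidation state. Mn sits in group 7, so the d-electron count is 7 − 3 = 4. Isothiocyanate is a weak-field ligand for a first-row metal, so the complex is high-spin. The t₂g³e_g¹ (high-spin) configuration has an unevenly filled e_g set; the Jahn–Teller theorem predicts a tetragonal distortion (typically axial elongation) to lift the degeneracy.
[Ru(CN)6]^4-: Summing ligand charges against the −4 overall charge gives an oxidation state of +2 for ruthenium. Group 8 minus oxidation state 2 gives a d⁶ configuration. A 4d ion has a large Δₒ and is invariably low-spin. The d⁶ configuration leaves the e_g set evenly filled (or empty) — no strong Jahn–Teller driving force.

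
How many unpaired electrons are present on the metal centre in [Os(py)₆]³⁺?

1

Pyridine is neutral; balancing the +3 overall charge requires Os(III).
Osmium is a group-8 element; Os(III) is therefore d⁵.
The spin state decides the count: a 5d ion has a large Δₒ and is invariably low-spin.
An octahedral low-spin d⁵ ion is t₂g⁵e_g⁰, giving 1 unpaired electron.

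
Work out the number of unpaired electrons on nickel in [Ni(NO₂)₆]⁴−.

Each nitro (N-bound nitrite) is −1; balancing the −4 overall charge requires Ni(II).
Nickel is a group-10 element; Ni(II) is therefore d⁸.
In an octahedral field the d⁸ configuration is t₂g⁶e_g² (only one arrangement possible), giving 2 unpaired electrons.

2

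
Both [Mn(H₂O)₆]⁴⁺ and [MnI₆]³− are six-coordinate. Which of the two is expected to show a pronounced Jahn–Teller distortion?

[MnI₆]³−

[Mn(H₂O)₆]⁴⁺: Water is neutral; balancing the +4 overall charge requires Mn(IV). Mn sits in group 7, so the d-electron count is 7 − 4 = 3. The d³ configuration leaves the e_g set evenly filled (or empty) — no strong Jahn–Teller driving force.
[MnI₆]³−: Each iodide is −1; balancing the −3 overall charge requires Mn(III). Group 7 minus oxidation state 3 gives a d⁴ configuration. Iodide is a weak-field ligand for a first-row metal, so the complex is high-spin. The t₂g³e_g¹ (high-spin) configuration has an unevenly filled e_g set; the Jahn–Teller theorem predicts a tetragonal distortion (typically axial elongation) to lift the degeneracy.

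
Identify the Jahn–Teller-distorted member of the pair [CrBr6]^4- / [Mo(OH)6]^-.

[CrBr6]^4-: Each bromide is −1; balancing the −4 overall charge requires Cr(II). Cr sits in group 6, so the d-electron count is 6 − 2 = 4. Bromide is a weak-field ligand for a first-row metal, so the complex is high-spin. The t₂g³e_g¹ (high-spin) configuration has an unevenly filled e_g set; the Jahn–Teller theorem predicts a tetragonal distortion (typically axial elongation) to lift the degeneracy.
[Mo(OH)6]^-: Each hydroxide is −1; balancing the −1 overall charge requires Mo(V). Group 6 minus oxidation state 5 gives a d¹ configuration. The d¹ configuration leaves the e_g set evenly filled (or empty) — no strong Jahn–Teller driving force.

[CrBr6]^4-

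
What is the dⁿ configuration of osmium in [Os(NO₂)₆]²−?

Each nitro (N-bound nitrite) is −1; balancing the −2 overall charge requires Os(IV).
Os sits in group 8, so the d-electron count is 8 − 4 = 4.

d⁴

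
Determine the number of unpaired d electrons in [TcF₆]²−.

Each fluoride is −1; balancing the −2 overall charge requires Tc(IV).
Technetium is a group-7 element; Tc(IV) is therefore d³.
In an octahedral field the d³ configuration is t₂g³e_g⁰ (only one arrangement possible), giving 3 unpaired electrons.

3 unpaired electrons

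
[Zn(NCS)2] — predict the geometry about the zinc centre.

Ligand charges: each isothiocyanate is −1. With an overall charge of 0 the zinc centre must be in the +2 oxidation state.
Zn sits in group 12, so the d-electron count is 12 − 2 = 10.
With 2 monodentate ligands the coordination number is 2.
A d¹⁰ ion with only two ligands adopts a linear arrangement (sp hybridisation; no CFSE preference).

linear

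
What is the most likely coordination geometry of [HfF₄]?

tetrahedral

Ligand charges: each fluoride is −1. With an overall charge of 0 the hafnium centre must be in the +4 oxidation state.
Hf sits in group 4, so the d-electron count is 4 − 4 = 0.
With 4 monodentate ligands the coordination number is 4.
A d⁰ ion has no crystal-field stabilisation preference between square planar and tetrahedral, so four ligands adopt the sterically favoured tetrahedral geometry.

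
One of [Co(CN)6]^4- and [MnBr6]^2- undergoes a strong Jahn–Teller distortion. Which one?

[Co(CN)6]^4-

[Co(CN)6]^4-: Ligand charges: each cyanide is −1. With an overall charge of −4 the cobalt centre must be in the +2 oxidation state. Group 9 minus oxidation state 2 gives a d⁷ configuration. Cyanide is a strong-field ligand (high in the spectrochemical series) for a first-row metal, so the complex is low-spin. The t₂g⁶e_g¹ (low-spin) configuration has an unevenly filled e_g set; the Jahn–Teller theorem predicts a tetragonal distortion (typically axial elongation) to lift the degeneracy.
[MnBr6]^2-: Each bromide is −1; balancing the −2 overall charge requires Mn(IV). Mn sits in group 7, so the d-electron count is 7 − 4 = 3. The d³ configuration leaves the e_g set evenly filled (or empty) — no strong Jahn–Teller driving force.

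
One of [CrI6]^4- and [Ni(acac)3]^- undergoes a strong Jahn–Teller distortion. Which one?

[CrI6]^4-

[CrI6]^4-: Each iodide is −1; balancing the −4 overall charge requires Cr(II). Chromium is a group-6 element; Cr(II) is therefore d⁴. Iodide is a weak-field ligand for a first-row metal, so the complex is high-spin. The t₂g³e_g¹ (high-spin) configuration has an unevenly filled e_g set; the Jahn–Teller theorem predicts a tetragonal distortion (typically axial elongation) to lift the degeneracy.
[Ni(acac)3]^-: Ligand charges: each acetylacetonate is −1. With an overall charge of −1 the nickel centre must be in the +2 oxidation state. Nickel is a group-10 element; Ni(II) is therefore d⁸. The d⁸ configuration leaves the e_g set evenly filled (or empty) — no strong Jahn–Teller driving force.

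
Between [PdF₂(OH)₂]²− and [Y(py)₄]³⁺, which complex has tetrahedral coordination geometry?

[Y(py)₄]³⁺

For [PdF₂(OH)₂]²−: Ligand charges: each fluoride is −1; each hydroxide is −1. With an overall charge of −2 the palladium centre must be in the +2 oxidation state. Group 10 minus oxidation state 2 gives a d⁸ configuration. A 4d d⁸ ion has a large crystal-field splitting; square planar leaves the high-energy d_{x²−y²} orbital empty and maximises CFSE. → square planar.
For [Y(py)₄]³⁺: Summing ligand charges against the +3 overall charge gives an oxidation state of +3 for yttrium. Group 3 minus oxidation state 3 gives a d⁰ configuration. A d⁰ ion has no crystal-field stabilisation preference between square planar and tetrahedral, so four ligands adopt the sterically favoured tetrahedral geometry. → tetrahedral.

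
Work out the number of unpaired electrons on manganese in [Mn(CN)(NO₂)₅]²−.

3

Each cyanide is −1; each nitro (N-bound nitrite) is −1; balancing the −2 overall charge requires Mn(IV).
Mn sits in group 7, so the d-electron count is 7 − 4 = 3.
In an octahedral field the d³ configuration is t₂g³e_g⁰ (only one arrangement possible), giving 3 unpaired electrons.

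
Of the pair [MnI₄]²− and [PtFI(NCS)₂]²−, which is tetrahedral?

For [MnI₄]²−: Each iodide is −1; balancing the −2 overall charge requires Mn(II). Manganese is a group-7 element; Mn(II) is therefore d⁵. A high-spin d⁵ ion has zero CFSE in either geometry, so four ligands adopt the sterically favoured tetrahedral geometry. → tetrahedral.
For [PtFI(NCS)₂]²−: Ligand charges: each fluoride is −1; each iodide is −1; each isothiocyanate is −1. With an overall charge of −2 the platinum centre must be in the +2 oxidation state. Platinum is a group-10 element; Pt(II) is therefore d⁸. A 5d d⁸ ion has a large crystal-field splitting; square planar leaves the high-energy d_{x²−y²} orbital empty and maximises CFSE. → square planar.

[MnI₄]²−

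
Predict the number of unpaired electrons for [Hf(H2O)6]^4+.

0

Water is neutral; balancing the +4 overall charge requires Hf(IV).
Hafnium is a group-4 element; Hf(IV) is therefore d⁰.
In an octahedral field the d⁰ configuration is t₂g⁰e_g⁰, giving 0 unpaired electrons.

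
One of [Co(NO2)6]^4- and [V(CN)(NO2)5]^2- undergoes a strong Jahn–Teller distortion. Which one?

[Co(NO2)6]^4-

[Co(NO2)6]^4-: Summing ligand charges against the −4 overall charge gives an oxidation state of +2 for cobalt. Cobalt is a group-9 element; Co(II) is therefore d⁷. Nitro (N-bound nitrite) is a strong-field ligand (high in the spectrochemical series) for a first-row metal, so the complex is low-spin. The t₂g⁶e_g¹ (low-spin) configuration has an unevenly filled e_g set; the Jahn–Teller theorem predicts a tetragonal distortion (typically axial elongation) to lift the degeneracy.
[V(CN)(NO2)5]^2-: Each cyanide is −1; each nitro (N-bound nitrite) is −1; balancing the −2 overall charge requires V(IV). Vanadium is a group-5 element; V(IV) is therefore d¹. The d¹ configuration leaves the e_g set evenly filled (or empty) — no strong Jahn–Teller driving force.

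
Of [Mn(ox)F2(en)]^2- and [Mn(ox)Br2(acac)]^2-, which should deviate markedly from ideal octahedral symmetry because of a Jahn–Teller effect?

[Mn(ox)F2(en)]^2-: Summing ligand charges against the −2 overall charge gives an oxidation state of +2 for manganese. Mn sits in group 7, so the d-electron count is 7 − 2 = 5. Fluoride and oxalate are weak-field ligands for a first-row metal, so the complex is high-spin. The d⁵ configuration leaves the e_g set evenly filled (or empty) — no strong Jahn–Teller driving force.
[Mn(ox)Br2(acac)]^2-: Ligand charges: each oxalate is −2; each bromide is −1; each acetylacetonate is −1. With an overall charge of −2 the manganese centre must be in the +3 oxidation state. Manganese is a group-7 element; Mn(III) is therefore d⁴. Acetylacetonate, bromide, and oxalate are weak-field ligands for a first-row metal, so the complex is high-spin. The t₂g³e_g¹ (high-spin) configuration has an unevenly filled e_g set; the Jahn–Teller theorem predicts a tetragonal distortion (typically axial elongation) to lift the degeneracy.

[Mn(ox)Br2(acac)]^2-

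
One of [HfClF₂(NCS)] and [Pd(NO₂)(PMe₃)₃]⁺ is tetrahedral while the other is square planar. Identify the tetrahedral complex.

[HfClF₂(NCS)]

For [HfClF₂(NCS)]: Ligand charges: each chloride is −1; each fluoride is −1; each isothiocyanate is −1. With an overall charge of 0 the hafnium centre must be in the +4 oxidation state. Group 4 minus oxidation state 4 gives a d⁰ configuration. A d⁰ ion has no crystal-field stabilisation preference between square planar and tetrahedral, so four ligands adopt the sterically favoured tetrahedral geometry. → tetrahedral.
For [Pd(NO₂)(PMe₃)₃]⁺: Each nitro (N-bound nitrite) is −1; trimethylphosphine is neutral; balancing the +1 overall charge requires Pd(II). Pd sits in group 10, so the d-electron count is 10 − 2 = 8. A 4d d⁸ ion has a large crystal-field splitting; square planar leaves the high-energy d_{x²−y²} orbital empty and maximises CFSE. → square planar.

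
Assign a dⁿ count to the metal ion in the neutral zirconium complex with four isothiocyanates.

Summing ligand charges against the 0 overall charge gives an oxidation state of +4 for zirconium.
Zr sits in group 4, so the d-electron count is 4 − 4 = 0.

d⁰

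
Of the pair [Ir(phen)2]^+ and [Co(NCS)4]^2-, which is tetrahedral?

For [Ir(phen)2]^+: Ligand charges: 1,10-phenanthroline is neutral. With an overall charge of +1 the iridium centre must be in the +1 oxidation state. Iridium is a group-9 element; Ir(I) is therefore d⁸. A 5d d⁸ ion has a large crystal-field splitting; square planar leaves the high-energy d_{x²−y²} orbital empty and maximises CFSE. → square planar.
For [Co(NCS)4]^2-: Summing ligand charges against the −2 overall charge gives an oxidation state of +2 for cobalt. Group 9 minus oxidation state 2 gives a d⁷ configuration. For a high-spin 3d d⁷ ion with weak-field ligands the small Δₜ gives little square-planar CFSE advantage, so four ligands adopt the sterically favoured tetrahedral geometry. → tetrahedral.

[Co(NCS)4]^2-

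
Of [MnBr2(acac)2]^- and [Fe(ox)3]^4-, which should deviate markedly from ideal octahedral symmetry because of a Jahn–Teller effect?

[MnBr2(acac)2]^-

[MnBr2(acac)2]^-: Summing ligand charges against the −1 overall charge gives an oxidation state of +3 for manganese. Mn sits in group 7, so the d-electron count is 7 − 3 = 4. Acetylacetonate and bromide are weak-field ligands for a first-row metal, so the complex is high-spin. The t₂g³e_g¹ (high-spin) configuration has an unevenly filled e_g set; the Jahn–Teller theorem predicts a tetragonal distortion (typically axial elongation) to lift the degeneracy.
[Fe(ox)3]^4-: Ligand charges: each oxalate is −2. With an overall charge of −4 the iron centre must be in the +2 oxidation state. Group 8 minus oxidation state 2 gives a d⁶ configuration. Oxalate is a weak-field ligand for a first-row metal, so the complex is high-spin. The d⁶ configuration leaves the e_g set evenly filled (or empty) — no strong Jahn–Teller driving force.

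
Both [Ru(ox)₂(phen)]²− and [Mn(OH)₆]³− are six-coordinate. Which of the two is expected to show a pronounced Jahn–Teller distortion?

[Mn(OH)₆]³−

[Ru(ox)₂(phen)]²−: Each oxalate is −2; 1,10-phenanthroline is neutral; balancing the −2 overall charge requires Ru(II). Ru sits in group 8, so the d-electron count is 8 − 2 = 6. A 4d ion has a large Δₒ and is invariably low-spin. The d⁶ configuration leaves the e_g set evenly filled (or empty) — no strong Jahn–Teller driving force.
[Mn(OH)₆]³−: Summing ligand charges against the −3 overall charge gives an oxidation state of +3 for manganese. Group 7 minus oxidation state 3 gives a d⁴ configuration. Hydroxide is a weak-field ligand for a first-row metal, so the complex is high-spin. The t₂g³e_g¹ (high-spin) configuration has an unevenly filled e_g set; the Jahn–Teller theorem predicts a tetragonal distortion (typically axial elongation) to lift the degeneracy.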